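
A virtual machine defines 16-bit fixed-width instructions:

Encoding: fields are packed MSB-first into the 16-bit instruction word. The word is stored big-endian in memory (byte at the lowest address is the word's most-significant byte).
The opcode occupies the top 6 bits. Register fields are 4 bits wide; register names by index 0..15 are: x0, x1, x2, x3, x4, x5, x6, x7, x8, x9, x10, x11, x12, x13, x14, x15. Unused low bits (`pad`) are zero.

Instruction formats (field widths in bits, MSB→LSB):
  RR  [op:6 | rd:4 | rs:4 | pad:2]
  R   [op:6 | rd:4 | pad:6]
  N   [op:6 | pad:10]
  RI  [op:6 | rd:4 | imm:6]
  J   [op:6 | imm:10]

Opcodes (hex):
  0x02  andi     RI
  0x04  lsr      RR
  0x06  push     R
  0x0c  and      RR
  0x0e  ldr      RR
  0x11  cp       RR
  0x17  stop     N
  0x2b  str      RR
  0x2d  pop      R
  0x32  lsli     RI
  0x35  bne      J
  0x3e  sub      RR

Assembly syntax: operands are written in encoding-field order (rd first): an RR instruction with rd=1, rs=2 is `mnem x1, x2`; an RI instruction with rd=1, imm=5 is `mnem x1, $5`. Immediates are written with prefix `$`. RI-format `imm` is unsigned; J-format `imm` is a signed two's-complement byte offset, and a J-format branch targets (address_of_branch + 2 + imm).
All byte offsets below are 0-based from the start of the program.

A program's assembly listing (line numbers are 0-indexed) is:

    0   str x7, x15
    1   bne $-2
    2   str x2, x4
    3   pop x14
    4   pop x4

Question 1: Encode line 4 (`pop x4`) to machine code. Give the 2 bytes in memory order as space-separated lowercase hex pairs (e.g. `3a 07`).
line 4 (pop): pack op=0x2d:6|rd=4:4|pad=0:6 = 0xb500; big→ b5 00

b5 00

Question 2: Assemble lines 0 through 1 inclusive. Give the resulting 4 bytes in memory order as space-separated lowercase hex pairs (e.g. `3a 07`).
ad fc d7 fe

L0: str op=0x2b:6|rd=7:4|rs=15:4|pad=0:2 ⇒ 0xadfc ⇒ big ad fc
L1: bne op=0x35:6|imm=-2:10 ⇒ 0xd7fe ⇒ big d7 fe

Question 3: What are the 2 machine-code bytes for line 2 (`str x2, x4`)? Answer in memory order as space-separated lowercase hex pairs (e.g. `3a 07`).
ac 90

L2: str op=0x2b:6|rd=2:4|rs=4:4|pad=0:2 ⇒ 0xac90 ⇒ big ac 90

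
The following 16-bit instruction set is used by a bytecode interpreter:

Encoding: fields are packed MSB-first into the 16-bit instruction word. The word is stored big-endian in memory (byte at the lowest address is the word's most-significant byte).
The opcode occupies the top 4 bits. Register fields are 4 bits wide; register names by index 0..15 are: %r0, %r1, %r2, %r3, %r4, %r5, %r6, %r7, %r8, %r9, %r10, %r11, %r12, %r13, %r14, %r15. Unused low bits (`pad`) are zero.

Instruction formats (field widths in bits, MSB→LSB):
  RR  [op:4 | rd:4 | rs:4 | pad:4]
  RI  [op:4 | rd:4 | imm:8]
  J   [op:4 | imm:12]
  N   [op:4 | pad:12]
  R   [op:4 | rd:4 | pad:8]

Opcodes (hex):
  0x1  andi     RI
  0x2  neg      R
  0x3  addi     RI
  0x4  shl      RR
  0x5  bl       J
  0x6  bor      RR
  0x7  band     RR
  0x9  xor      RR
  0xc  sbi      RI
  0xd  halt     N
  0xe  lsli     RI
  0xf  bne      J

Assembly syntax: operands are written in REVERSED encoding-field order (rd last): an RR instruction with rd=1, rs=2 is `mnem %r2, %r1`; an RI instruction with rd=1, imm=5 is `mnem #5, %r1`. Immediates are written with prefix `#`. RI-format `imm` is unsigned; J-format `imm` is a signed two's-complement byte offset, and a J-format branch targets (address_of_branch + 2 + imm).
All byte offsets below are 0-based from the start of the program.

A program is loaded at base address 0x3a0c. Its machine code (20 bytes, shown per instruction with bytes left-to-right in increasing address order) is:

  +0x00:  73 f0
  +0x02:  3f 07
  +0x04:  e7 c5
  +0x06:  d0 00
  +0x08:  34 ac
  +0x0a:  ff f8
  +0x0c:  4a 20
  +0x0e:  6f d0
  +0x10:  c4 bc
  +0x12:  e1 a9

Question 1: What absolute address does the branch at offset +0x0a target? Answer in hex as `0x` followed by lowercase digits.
[0a] ff f8 → 0xfff8
  top 4b → 0xf → bne [J]
  [11:0] imm=4088 (s12→-8) = #-8
  target = base 0x3a0c + off 0x0a + 2 + imm -8 = 0x3a10

0x3a10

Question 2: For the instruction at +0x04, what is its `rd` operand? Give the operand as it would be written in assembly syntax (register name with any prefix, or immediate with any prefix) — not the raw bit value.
%r7

off 0x04: read e7 c5 as big → 0xe7c5
  top 4b → 0xe → lsli [RI]
  rd@[11:8]=0x7 ⇒ %r7
  imm@[7:0]=0xc5 ⇒ #197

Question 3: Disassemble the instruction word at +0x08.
@+08  big-endian(34 ac) = 0x34ac
  op=0x34ac>>12=0x3 ⇒ addi (RI)
  rd: (w>>8)&0xf=0x4 → %r4
  imm: (w>>0)&0xff=0xac → #172

addi #172, %r4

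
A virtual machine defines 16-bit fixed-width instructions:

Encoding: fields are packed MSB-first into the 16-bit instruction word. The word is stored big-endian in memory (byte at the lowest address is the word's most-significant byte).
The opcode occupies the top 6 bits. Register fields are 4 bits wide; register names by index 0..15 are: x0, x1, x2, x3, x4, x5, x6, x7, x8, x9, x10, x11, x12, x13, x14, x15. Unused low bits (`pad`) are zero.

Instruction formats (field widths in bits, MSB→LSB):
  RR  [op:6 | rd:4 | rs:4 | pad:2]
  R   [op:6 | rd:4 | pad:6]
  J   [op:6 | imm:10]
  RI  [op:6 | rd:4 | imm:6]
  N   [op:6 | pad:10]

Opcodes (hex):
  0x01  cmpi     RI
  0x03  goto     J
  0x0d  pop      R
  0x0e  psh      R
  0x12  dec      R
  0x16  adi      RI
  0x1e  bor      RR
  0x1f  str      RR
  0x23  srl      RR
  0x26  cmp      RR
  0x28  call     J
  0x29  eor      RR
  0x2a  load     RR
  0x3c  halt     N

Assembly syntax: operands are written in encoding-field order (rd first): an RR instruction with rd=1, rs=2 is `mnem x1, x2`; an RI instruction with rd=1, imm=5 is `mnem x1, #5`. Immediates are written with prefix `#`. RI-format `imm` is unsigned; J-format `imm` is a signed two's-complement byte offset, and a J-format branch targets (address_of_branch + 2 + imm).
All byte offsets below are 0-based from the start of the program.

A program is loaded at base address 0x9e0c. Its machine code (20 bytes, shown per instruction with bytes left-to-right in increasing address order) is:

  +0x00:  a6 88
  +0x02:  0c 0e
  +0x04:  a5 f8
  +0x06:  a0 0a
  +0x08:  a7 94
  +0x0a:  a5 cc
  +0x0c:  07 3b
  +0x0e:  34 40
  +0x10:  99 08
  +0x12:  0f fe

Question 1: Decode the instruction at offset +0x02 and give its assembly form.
[02] 0c 0e → 0x0c0e
  op=0x0c0e>>10=0x3 ⇒ goto (J)
  imm@[9:0]=0xe ⇒ #14

goto #14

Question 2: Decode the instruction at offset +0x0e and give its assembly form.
pop x1

[0e] 34 40 → 0x3440
  top 6b → 0xd → pop [R]
  rd: (w>>6)&0xf=0x1 → x1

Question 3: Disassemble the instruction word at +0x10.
[10] 99 08 → 0x9908
  top 6b → 0x26 → cmp [RR]
  rd@[9:6]=0x4 ⇒ x4
  rs@[5:2]=0x2 ⇒ x2

cmp x4, x2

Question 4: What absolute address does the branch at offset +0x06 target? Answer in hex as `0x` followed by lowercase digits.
@+06  big-endian(a0 0a) = 0xa00a
  top 6b → 0x28 → call [J]
  [9:0] imm=10 = #10
  target = base 0x9e0c + off 0x06 + 2 + imm 10 = 0x9e1e

0x9e1e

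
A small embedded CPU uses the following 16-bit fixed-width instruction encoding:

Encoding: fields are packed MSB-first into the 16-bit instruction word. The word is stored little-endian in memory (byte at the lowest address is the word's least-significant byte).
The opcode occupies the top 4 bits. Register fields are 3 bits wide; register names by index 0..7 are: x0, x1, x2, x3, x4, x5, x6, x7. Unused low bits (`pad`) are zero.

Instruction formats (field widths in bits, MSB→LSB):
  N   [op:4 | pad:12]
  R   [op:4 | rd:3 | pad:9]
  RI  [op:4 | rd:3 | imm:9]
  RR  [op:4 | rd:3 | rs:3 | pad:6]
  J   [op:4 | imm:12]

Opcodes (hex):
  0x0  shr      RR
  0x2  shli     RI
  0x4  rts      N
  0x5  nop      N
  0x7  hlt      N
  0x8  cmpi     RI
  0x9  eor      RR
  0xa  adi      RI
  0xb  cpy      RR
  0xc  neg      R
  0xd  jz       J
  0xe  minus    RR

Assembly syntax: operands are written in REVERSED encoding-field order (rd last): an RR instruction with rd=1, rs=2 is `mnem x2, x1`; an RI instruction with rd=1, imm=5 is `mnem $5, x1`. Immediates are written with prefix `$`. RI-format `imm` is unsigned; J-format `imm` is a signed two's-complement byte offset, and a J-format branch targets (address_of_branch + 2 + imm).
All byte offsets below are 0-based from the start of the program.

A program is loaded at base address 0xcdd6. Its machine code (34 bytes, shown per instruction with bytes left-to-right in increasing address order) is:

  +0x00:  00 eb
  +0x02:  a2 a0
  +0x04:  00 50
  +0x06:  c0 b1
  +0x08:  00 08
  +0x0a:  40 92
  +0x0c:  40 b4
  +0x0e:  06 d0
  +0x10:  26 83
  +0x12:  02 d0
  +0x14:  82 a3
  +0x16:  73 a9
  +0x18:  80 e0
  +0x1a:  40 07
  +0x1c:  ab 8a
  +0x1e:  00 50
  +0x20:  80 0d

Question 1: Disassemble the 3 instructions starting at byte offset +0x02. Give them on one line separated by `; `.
adi $162, x0; nop; cpy x7, x0

[02] a2 a0 → 0xa0a2
  opcode bits[15:12]=0xa: adi/RI
  rd: (w>>9)&0x7=0x0 → x0
  imm: (w>>0)&0x1ff=0xa2 → $162
[04] 00 50 → 0x5000
  opcode bits[15:12]=0x5: nop/N
[06] c0 b1 → 0xb1c0
  opcode bits[15:12]=0xb: cpy/RR
  rd: (w>>9)&0x7=0x0 → x0
  rs: (w>>6)&0x7=0x7 → x7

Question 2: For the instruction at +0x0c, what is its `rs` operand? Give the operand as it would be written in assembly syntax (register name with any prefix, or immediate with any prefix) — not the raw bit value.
[0c] 40 b4 → 0xb440
  op=0xb440>>12=0xb ⇒ cpy (RR)
  rd: (w>>9)&0x7=0x2 → x2
  rs: (w>>6)&0x7=0x1 → x1

x1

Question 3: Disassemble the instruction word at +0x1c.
@+1c  little-endian(ab 8a) = 0x8aab
  op=0x8aab>>12=0x8 ⇒ cmpi (RI)
  rd@[11:9]=0x5 ⇒ x5
  imm@[8:0]=0xab ⇒ $171

cmpi $171, x5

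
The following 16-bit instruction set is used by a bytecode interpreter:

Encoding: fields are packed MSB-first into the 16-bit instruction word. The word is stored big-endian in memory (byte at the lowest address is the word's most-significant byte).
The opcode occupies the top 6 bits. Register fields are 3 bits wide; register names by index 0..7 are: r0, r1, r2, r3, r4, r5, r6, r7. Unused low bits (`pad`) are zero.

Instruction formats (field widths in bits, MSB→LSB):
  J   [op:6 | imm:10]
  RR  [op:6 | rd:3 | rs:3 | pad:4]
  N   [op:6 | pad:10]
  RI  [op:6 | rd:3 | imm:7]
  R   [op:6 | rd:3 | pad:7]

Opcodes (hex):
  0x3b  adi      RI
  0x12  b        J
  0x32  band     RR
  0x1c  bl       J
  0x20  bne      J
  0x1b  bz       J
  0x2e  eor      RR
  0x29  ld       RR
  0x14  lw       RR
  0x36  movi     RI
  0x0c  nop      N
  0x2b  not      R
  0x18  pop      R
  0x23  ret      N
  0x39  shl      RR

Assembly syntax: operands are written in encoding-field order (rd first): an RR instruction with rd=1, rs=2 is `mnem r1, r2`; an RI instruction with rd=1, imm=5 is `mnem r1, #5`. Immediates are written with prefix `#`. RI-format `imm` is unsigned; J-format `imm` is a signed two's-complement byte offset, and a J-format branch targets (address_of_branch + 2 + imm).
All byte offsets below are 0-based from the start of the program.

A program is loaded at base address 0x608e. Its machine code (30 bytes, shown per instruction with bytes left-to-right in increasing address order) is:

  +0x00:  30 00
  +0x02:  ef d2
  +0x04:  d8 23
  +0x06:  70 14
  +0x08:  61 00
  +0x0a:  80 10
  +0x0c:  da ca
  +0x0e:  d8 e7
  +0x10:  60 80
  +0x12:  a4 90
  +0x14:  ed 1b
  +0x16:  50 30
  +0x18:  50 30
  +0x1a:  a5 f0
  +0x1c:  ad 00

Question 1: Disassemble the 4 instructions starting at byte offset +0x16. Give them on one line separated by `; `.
lw r0, r3; lw r0, r3; ld r3, r7; not r2

off 0x16: read 50 30 as big → 0x5030
  op=0x5030>>10=0x14 ⇒ lw (RR)
  rd: (w>>7)&0x7=0x0 → r0
  rs: (w>>4)&0x7=0x3 → r3
off 0x18: read 50 30 as big → 0x5030
  op=0x5030>>10=0x14 ⇒ lw (RR)
  rd: (w>>7)&0x7=0x0 → r0
  rs: (w>>4)&0x7=0x3 → r3
off 0x1a: read a5 f0 as big → 0xa5f0
  op=0xa5f0>>10=0x29 ⇒ ld (RR)
  rd: (w>>7)&0x7=0x3 → r3
  rs: (w>>4)&0x7=0x7 → r7
off 0x1c: read ad 00 as big → 0xad00
  op=0xad00>>10=0x2b ⇒ not (R)
  rd: (w>>7)&0x7=0x2 → r2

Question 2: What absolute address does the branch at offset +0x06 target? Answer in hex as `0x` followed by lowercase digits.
+0x06: 70 14 ⇒ word 0x7014 (big)
  top 6b → 0x1c → bl [J]
  [9:0] imm=20 = #20
  target = base 0x608e + off 0x06 + 2 + imm 20 = 0x60aa

0x60aa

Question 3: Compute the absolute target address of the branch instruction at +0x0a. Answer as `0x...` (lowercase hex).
0x60aa

@+0a  big-endian(80 10) = 0x8010
  top 6b → 0x20 → bne [J]
  imm@[9:0]=0x10 ⇒ #16
  target = base 0x608e + off 0x0a + 2 + imm 16 = 0x60aa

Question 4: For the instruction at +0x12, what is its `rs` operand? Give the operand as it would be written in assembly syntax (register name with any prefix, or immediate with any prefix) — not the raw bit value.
r1

@+12  big-endian(a4 90) = 0xa490
  opcode bits[15:10]=0x29: ld/RR
  [9:7] rd=1 = r1
  [6:4] rs=1 = r1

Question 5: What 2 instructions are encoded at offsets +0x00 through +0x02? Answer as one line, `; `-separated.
nop; adi r7, #82

+0x00: 30 00 ⇒ word 0x3000 (big)
  op=0x3000>>10=0xc ⇒ nop (N)
+0x02: ef d2 ⇒ word 0xefd2 (big)
  op=0xefd2>>10=0x3b ⇒ adi (RI)
  [9:7] rd=7 = r7
  [6:0] imm=82 = #82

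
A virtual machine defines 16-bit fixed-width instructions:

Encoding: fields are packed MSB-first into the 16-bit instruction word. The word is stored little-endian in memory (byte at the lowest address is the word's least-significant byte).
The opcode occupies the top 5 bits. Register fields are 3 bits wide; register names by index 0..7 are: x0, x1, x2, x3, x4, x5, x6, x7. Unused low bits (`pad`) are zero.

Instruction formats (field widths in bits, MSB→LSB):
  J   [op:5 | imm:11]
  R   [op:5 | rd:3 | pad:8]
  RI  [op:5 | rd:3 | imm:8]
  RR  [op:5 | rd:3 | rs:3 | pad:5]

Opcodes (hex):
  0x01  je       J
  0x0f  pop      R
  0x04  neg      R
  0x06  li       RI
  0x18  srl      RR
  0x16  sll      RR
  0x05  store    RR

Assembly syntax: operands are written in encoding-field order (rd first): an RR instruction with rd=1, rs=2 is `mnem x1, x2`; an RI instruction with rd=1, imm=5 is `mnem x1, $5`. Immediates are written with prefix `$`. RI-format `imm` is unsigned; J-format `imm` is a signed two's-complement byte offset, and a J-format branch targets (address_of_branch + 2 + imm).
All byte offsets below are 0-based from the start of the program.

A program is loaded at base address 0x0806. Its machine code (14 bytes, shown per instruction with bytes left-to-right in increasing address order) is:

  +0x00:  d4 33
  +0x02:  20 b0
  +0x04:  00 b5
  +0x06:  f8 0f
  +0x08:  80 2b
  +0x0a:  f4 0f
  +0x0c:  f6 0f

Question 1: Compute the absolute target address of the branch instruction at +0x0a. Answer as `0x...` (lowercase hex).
+0x0a: f4 0f ⇒ word 0x0ff4 (little)
  op=0x0ff4>>11=0x1 ⇒ je (J)
  [10:0] imm=2036 (s11→-12) = $-12
  target = base 0x0806 + off 0x0a + 2 + imm -12 = 0x0806

0x0806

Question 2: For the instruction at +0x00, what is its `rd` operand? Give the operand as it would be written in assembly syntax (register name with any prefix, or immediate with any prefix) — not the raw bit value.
@+00  little-endian(d4 33) = 0x33d4
  top 5b → 0x6 → li [RI]
  rd@[10:8]=0x3 ⇒ x3
  imm@[7:0]=0xd4 ⇒ $212

x3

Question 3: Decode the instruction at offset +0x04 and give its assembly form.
@+04  little-endian(00 b5) = 0xb500
  top 5b → 0x16 → sll [RR]
  [10:8] rd=5 = x5
  [7:5] rs=0 = x0

sll x5, x0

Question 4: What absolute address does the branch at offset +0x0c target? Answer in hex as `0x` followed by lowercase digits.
off 0x0c: read f6 0f as little → 0x0ff6
  op=0x0ff6>>11=0x1 ⇒ je (J)
  imm: (w>>0)&0x7ff=0x7f6 (s11→-10) → $-10
  target = base 0x0806 + off 0x0c + 2 + imm -10 = 0x080a

0x080a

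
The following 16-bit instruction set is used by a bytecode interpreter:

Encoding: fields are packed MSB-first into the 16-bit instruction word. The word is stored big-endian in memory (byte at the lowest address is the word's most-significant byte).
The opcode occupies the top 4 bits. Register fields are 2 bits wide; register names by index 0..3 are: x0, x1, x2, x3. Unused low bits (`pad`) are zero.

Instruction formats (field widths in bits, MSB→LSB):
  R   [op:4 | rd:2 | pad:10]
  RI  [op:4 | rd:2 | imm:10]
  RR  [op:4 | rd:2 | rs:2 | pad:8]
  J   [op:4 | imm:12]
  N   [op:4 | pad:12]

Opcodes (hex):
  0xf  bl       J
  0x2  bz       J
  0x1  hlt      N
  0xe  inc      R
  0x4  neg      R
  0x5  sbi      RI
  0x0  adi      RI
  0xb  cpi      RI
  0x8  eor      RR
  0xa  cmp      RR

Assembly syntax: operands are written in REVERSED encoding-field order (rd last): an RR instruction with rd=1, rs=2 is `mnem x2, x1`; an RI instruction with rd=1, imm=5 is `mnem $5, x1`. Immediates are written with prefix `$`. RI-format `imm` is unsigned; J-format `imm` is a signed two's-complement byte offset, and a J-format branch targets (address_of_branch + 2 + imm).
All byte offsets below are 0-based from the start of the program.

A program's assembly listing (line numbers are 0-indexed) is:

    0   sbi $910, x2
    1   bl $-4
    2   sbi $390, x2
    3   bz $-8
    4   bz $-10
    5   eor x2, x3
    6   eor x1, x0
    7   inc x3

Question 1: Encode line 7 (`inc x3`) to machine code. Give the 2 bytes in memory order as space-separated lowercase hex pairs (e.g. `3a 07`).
L7: inc op=0xe:4|rd=3:2|pad=0:10 ⇒ 0xec00 ⇒ big ec 00

ec 00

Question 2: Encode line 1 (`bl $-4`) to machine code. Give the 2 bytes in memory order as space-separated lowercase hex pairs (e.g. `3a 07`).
line 1 (bl): pack op=0xf:4|imm=-4:12 = 0xfffc; big→ ff fc

ff fc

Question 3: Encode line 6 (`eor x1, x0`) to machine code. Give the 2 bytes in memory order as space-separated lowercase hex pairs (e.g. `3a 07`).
line 6 (eor): pack op=0x8:4|rd=0:2|rs=1:2|pad=0:8 = 0x8100; big→ 81 00

81 00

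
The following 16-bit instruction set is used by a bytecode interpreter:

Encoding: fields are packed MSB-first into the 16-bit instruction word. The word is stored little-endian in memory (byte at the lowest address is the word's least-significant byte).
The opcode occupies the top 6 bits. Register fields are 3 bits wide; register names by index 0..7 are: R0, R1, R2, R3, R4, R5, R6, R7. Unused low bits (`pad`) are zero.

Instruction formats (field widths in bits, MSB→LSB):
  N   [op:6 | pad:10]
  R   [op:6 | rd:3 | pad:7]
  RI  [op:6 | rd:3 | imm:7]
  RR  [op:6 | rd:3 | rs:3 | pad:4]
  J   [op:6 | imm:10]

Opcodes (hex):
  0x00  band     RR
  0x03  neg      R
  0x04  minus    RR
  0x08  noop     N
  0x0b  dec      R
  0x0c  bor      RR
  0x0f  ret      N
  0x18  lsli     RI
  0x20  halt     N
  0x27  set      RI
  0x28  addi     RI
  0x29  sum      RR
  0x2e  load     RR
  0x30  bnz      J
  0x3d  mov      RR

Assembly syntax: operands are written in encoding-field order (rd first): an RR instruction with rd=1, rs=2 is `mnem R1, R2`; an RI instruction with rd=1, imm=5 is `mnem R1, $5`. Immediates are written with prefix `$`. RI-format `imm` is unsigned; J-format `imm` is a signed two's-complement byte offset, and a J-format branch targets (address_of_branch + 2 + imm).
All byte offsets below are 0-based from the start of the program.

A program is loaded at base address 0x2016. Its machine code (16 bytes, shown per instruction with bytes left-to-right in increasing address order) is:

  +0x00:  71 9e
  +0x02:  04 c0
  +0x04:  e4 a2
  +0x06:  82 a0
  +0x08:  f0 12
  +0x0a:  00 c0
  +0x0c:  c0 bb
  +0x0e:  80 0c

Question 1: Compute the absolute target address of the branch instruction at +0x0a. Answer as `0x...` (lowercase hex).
0x2022

@+0a  little-endian(00 c0) = 0xc000
  top 6b → 0x30 → bnz [J]
  [9:0] imm=0 = $0
  target = base 0x2016 + off 0x0a + 2 + imm 0 = 0x2022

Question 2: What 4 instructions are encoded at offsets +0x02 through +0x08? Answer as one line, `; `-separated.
@+02  little-endian(04 c0) = 0xc004
  op=0xc004>>10=0x30 ⇒ bnz (J)
  imm: (w>>0)&0x3ff=0x4 → $4
@+04  little-endian(e4 a2) = 0xa2e4
  op=0xa2e4>>10=0x28 ⇒ addi (RI)
  rd: (w>>7)&0x7=0x5 → R5
  imm: (w>>0)&0x7f=0x64 → $100
@+06  little-endian(82 a0) = 0xa082
  op=0xa082>>10=0x28 ⇒ addi (RI)
  rd: (w>>7)&0x7=0x1 → R1
  imm: (w>>0)&0x7f=0x2 → $2
@+08  little-endian(f0 12) = 0x12f0
  op=0x12f0>>10=0x4 ⇒ minus (RR)
  rd: (w>>7)&0x7=0x5 → R5
  rs: (w>>4)&0x7=0x7 → R7

bnz $4; addi R5, $100; addi R1, $2; minus R5, R7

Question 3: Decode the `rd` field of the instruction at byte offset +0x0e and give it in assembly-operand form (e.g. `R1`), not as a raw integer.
+0x0e: 80 0c ⇒ word 0x0c80 (little)
  top 6b → 0x3 → neg [R]
  rd: (w>>7)&0x7=0x1 → R1

R1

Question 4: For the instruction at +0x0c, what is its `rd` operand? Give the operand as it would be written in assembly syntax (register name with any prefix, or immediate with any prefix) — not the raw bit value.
R7

@+0c  little-endian(c0 bb) = 0xbbc0
  opcode bits[15:10]=0x2e: load/RR
  [9:7] rd=7 = R7
  [6:4] rs=4 = R4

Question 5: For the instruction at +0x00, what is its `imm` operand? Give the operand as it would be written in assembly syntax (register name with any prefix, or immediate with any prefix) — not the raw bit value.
$113

+0x00: 71 9e ⇒ word 0x9e71 (little)
  opcode bits[15:10]=0x27: set/RI
  rd: (w>>7)&0x7=0x4 → R4
  imm: (w>>0)&0x7f=0x71 → $113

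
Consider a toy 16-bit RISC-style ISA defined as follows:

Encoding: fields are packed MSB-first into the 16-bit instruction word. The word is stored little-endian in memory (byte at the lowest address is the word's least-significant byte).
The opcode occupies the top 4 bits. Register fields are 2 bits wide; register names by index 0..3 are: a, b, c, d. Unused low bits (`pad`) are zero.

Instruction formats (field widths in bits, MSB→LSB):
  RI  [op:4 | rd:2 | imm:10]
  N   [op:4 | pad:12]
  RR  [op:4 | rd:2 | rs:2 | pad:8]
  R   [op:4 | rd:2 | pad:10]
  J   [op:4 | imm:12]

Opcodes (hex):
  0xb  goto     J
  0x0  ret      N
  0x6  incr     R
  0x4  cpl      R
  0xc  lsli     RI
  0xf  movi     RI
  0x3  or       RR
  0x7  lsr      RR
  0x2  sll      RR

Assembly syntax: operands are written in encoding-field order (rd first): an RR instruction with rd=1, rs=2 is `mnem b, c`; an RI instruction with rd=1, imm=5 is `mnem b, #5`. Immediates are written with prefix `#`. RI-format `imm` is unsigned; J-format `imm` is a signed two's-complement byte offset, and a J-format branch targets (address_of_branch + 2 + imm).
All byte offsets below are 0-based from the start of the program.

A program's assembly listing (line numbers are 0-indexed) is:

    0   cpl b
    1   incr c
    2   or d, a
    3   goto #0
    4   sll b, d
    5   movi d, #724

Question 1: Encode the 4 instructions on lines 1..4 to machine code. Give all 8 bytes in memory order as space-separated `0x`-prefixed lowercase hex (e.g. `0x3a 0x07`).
line 1 (incr): pack op=0x6:4|rd=2:2|pad=0:10 = 0x6800; little→ 00 68
line 2 (or): pack op=0x3:4|rd=3:2|rs=0:2|pad=0:8 = 0x3c00; little→ 00 3c
line 3 (goto): pack op=0xb:4|imm=0:12 = 0xb000; little→ 00 b0
line 4 (sll): pack op=0x2:4|rd=1:2|rs=3:2|pad=0:8 = 0x2700; little→ 00 27

0x00 0x68 0x00 0x3c 0x00 0xb0 0x00 0x27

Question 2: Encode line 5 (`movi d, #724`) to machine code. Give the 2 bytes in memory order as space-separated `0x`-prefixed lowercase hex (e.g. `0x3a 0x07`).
L5: movi op=0xf:4|rd=3:2|imm=724:10 ⇒ 0xfed4 ⇒ little d4 fe

0xd4 0xfe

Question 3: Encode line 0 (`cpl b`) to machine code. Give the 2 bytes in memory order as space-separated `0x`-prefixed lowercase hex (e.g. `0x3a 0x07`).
0. cpl fields op=0x4:4|rd=1:2|pad=0:10 → word 4400h → 00 44

0x00 0x44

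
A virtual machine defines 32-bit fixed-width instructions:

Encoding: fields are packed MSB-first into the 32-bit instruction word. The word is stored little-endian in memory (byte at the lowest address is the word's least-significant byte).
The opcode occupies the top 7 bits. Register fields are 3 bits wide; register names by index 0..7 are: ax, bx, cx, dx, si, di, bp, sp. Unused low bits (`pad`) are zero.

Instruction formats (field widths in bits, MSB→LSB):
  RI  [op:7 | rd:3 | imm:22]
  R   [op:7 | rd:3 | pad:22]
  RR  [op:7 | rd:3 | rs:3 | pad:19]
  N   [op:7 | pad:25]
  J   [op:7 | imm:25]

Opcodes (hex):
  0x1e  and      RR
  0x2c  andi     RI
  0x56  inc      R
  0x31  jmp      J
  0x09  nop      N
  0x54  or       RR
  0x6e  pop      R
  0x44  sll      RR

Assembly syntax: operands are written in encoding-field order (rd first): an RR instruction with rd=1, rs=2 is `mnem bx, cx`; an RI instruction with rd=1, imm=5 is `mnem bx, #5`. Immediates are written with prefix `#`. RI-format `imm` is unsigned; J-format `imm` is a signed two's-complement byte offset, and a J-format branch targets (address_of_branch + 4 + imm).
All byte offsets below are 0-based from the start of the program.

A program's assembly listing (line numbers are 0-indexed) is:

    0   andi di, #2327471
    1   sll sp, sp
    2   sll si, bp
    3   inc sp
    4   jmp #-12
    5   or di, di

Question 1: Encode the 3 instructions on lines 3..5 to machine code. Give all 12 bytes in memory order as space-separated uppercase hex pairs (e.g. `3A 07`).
00 00 C0 AD F4 FF FF 63 00 00 68 A9

3. inc fields op=0x56:7|rd=7:3|pad=0:22 → word adc00000h → 00 00 c0 ad
4. jmp fields op=0x31:7|imm=-12:25 → word 63fffff4h → f4 ff ff 63
5. or fields op=0x54:7|rd=5:3|rs=5:3|pad=0:19 → word a9680000h → 00 00 68 a9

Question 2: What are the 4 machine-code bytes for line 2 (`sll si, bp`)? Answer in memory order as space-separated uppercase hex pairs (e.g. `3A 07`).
00 00 30 89

2. sll fields op=0x44:7|rd=4:3|rs=6:3|pad=0:19 → word 89300000h → 00 00 30 89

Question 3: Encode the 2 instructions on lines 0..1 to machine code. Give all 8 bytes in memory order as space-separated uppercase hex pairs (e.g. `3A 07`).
AF 83 63 59 00 00 F8 89

0. andi fields op=0x2c:7|rd=5:3|imm=2327471:22 → word 596383afh → af 83 63 59
1. sll fields op=0x44:7|rd=7:3|rs=7:3|pad=0:19 → word 89f80000h → 00 00 f8 89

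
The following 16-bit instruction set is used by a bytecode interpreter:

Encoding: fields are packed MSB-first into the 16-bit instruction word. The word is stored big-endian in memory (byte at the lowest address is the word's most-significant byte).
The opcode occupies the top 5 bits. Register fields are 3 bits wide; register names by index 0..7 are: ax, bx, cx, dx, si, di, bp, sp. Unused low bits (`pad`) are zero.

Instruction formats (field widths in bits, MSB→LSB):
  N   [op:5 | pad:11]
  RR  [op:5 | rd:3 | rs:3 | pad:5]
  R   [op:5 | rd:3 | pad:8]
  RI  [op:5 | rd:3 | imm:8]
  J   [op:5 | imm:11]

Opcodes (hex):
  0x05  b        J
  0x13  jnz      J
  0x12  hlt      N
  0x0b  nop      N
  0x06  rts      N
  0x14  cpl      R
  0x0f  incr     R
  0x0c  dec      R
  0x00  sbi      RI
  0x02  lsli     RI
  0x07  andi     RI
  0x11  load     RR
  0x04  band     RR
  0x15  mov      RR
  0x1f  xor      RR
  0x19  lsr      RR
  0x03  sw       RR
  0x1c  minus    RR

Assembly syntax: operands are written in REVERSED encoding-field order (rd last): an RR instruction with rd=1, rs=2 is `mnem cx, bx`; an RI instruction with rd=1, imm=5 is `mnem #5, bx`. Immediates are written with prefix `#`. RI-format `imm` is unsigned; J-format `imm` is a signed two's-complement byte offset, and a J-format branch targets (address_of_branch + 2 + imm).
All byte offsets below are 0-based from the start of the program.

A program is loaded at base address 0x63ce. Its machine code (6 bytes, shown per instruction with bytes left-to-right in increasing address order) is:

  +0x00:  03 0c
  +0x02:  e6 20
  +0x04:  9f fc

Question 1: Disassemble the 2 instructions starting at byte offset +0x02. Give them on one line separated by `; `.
[02] e6 20 → 0xe620
  op=0xe620>>11=0x1c ⇒ minus (RR)
  rd: (w>>8)&0x7=0x6 → bp
  rs: (w>>5)&0x7=0x1 → bx
[04] 9f fc → 0x9ffc
  op=0x9ffc>>11=0x13 ⇒ jnz (J)
  imm: (w>>0)&0x7ff=0x7fc (s11→-4) → #-4

minus bx, bp; jnz #-4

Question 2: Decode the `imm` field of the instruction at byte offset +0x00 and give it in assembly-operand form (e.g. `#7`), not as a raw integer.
[00] 03 0c → 0x030c
  op=0x030c>>11=0x0 ⇒ sbi (RI)
  rd@[10:8]=0x3 ⇒ dx
  imm@[7:0]=0xc ⇒ #12

#12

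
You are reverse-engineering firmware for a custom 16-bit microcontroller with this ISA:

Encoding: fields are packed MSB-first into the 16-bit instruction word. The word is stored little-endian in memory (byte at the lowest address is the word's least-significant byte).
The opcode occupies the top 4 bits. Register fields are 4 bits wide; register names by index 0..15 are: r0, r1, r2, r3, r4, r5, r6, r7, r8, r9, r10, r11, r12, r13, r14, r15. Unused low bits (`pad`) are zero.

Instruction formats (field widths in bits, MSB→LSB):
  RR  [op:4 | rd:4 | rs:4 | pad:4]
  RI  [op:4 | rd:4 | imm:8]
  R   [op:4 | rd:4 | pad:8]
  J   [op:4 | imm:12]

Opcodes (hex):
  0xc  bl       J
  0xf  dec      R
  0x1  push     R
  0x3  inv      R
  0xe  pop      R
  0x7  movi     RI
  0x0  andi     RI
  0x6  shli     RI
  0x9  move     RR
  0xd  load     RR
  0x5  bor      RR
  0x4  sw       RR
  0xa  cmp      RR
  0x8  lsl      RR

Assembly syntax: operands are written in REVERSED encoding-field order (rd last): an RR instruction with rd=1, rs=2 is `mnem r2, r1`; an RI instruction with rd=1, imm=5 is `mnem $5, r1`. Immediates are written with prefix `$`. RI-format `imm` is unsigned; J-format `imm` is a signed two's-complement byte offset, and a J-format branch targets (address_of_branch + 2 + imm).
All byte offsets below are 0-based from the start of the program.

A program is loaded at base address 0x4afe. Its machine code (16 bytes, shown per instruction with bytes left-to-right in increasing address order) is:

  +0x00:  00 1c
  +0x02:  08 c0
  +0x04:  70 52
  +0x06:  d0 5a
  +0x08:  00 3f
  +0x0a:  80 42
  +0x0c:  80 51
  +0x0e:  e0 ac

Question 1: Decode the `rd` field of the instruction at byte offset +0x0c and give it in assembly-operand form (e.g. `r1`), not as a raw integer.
[0c] 80 51 → 0x5180
  op=0x5180>>12=0x5 ⇒ bor (RR)
  rd@[11:8]=0x1 ⇒ r1
  rs@[7:4]=0x8 ⇒ r8

r1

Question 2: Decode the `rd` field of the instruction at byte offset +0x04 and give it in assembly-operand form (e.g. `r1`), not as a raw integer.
off 0x04: read 70 52 as little → 0x5270
  top 4b → 0x5 → bor [RR]
  rd@[11:8]=0x2 ⇒ r2
  rs@[7:4]=0x7 ⇒ r7

r2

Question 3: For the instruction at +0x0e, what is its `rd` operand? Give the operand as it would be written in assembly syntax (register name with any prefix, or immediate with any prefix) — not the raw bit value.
r12

+0x0e: e0 ac ⇒ word 0xace0 (little)
  top 4b → 0xa → cmp [RR]
  rd@[11:8]=0xc ⇒ r12
  rs@[7:4]=0xe ⇒ r14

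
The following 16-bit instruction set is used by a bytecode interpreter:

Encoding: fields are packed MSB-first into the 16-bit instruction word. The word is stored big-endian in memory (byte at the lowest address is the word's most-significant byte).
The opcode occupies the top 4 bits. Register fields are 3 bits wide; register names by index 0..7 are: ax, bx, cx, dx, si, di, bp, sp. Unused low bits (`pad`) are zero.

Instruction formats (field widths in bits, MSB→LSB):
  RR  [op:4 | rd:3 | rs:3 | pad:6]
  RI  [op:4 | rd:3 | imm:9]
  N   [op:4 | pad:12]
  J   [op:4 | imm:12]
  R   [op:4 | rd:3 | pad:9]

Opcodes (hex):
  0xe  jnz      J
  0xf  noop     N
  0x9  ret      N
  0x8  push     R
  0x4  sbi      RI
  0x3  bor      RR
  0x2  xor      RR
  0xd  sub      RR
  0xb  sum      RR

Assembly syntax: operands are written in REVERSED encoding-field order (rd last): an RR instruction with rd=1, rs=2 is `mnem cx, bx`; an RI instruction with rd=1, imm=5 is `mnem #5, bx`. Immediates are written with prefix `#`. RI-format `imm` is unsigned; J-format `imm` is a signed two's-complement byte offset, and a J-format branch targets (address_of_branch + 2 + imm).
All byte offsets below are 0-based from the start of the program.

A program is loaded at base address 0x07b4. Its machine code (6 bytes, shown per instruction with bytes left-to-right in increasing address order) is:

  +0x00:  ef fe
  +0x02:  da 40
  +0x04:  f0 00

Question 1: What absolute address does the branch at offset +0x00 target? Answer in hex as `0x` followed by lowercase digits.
@+00  big-endian(ef fe) = 0xeffe
  op=0xeffe>>12=0xe ⇒ jnz (J)
  [11:0] imm=4094 (s12→-2) = #-2
  target = base 0x07b4 + off 0x00 + 2 + imm -2 = 0x07b4

0x07b4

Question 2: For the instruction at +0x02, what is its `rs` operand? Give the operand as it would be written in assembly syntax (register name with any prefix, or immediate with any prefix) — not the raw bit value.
@+02  big-endian(da 40) = 0xda40
  op=0xda40>>12=0xd ⇒ sub (RR)
  rd: (w>>9)&0x7=0x5 → di
  rs: (w>>6)&0x7=0x1 → bx

bx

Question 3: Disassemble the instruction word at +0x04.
+0x04: f0 00 ⇒ word 0xf000 (big)
  op=0xf000>>12=0xf ⇒ noop (N)

noop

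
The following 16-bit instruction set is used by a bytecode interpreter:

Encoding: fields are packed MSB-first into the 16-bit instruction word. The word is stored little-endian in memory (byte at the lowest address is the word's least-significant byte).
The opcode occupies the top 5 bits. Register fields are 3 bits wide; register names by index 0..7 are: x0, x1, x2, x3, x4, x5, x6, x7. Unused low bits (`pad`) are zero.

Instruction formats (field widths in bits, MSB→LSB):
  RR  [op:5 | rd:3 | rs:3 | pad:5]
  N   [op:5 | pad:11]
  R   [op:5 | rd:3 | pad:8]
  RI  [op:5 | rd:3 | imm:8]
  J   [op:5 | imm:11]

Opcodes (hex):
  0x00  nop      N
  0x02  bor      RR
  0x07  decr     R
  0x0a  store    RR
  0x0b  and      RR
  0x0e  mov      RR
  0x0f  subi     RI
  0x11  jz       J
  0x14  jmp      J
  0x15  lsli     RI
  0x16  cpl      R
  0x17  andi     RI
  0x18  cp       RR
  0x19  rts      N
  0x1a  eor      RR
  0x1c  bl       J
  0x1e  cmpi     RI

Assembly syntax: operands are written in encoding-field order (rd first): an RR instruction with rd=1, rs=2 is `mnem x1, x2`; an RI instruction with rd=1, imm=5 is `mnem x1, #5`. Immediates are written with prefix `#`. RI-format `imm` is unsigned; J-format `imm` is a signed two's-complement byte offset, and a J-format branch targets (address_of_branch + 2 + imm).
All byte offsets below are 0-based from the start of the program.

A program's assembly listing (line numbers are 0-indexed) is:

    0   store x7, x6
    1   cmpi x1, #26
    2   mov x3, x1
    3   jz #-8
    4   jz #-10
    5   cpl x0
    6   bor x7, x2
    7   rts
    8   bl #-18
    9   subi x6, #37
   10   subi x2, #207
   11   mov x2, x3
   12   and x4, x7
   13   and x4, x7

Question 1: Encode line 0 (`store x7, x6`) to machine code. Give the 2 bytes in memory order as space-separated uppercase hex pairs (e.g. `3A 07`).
line 0 (store): pack op=0xa:5|rd=7:3|rs=6:3|pad=0:5 = 0x57c0; little→ c0 57

C0 57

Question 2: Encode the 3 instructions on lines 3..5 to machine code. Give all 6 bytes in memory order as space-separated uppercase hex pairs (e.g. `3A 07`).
3. jz fields op=0x11:5|imm=-8:11 → word 8ff8h → f8 8f
4. jz fields op=0x11:5|imm=-10:11 → word 8ff6h → f6 8f
5. cpl fields op=0x16:5|rd=0:3|pad=0:8 → word b000h → 00 b0

F8 8F F6 8F 00 B0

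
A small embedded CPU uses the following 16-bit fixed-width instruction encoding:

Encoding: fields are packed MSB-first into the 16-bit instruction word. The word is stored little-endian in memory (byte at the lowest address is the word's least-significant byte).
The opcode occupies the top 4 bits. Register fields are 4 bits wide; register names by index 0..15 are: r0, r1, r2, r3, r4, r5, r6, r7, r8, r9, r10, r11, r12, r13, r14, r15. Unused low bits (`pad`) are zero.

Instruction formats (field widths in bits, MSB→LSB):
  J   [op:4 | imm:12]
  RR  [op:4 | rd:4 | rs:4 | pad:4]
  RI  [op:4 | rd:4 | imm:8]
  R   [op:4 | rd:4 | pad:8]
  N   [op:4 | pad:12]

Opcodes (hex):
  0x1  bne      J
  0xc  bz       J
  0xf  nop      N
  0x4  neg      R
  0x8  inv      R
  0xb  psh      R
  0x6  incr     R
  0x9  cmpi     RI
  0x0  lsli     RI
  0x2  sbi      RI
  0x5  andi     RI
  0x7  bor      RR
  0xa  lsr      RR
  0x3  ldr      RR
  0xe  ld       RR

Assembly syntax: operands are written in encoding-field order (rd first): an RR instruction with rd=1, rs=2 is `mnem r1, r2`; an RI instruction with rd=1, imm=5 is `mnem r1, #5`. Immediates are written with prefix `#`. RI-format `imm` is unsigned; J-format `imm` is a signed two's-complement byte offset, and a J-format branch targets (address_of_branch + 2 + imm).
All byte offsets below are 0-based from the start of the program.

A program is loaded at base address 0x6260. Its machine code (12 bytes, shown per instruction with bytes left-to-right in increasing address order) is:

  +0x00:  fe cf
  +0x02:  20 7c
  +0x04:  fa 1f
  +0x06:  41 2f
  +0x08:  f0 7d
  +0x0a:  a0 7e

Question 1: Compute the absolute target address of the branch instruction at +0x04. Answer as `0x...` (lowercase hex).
0x6260

off 0x04: read fa 1f as little → 0x1ffa
  top 4b → 0x1 → bne [J]
  imm: (w>>0)&0xfff=0xffa (s12→-6) → #-6
  target = base 0x6260 + off 0x04 + 2 + imm -6 = 0x6260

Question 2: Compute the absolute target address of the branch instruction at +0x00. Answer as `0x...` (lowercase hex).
[00] fe cf → 0xcffe
  top 4b → 0xc → bz [J]
  imm: (w>>0)&0xfff=0xffe (s12→-2) → #-2
  target = base 0x6260 + off 0x00 + 2 + imm -2 = 0x6260

0x6260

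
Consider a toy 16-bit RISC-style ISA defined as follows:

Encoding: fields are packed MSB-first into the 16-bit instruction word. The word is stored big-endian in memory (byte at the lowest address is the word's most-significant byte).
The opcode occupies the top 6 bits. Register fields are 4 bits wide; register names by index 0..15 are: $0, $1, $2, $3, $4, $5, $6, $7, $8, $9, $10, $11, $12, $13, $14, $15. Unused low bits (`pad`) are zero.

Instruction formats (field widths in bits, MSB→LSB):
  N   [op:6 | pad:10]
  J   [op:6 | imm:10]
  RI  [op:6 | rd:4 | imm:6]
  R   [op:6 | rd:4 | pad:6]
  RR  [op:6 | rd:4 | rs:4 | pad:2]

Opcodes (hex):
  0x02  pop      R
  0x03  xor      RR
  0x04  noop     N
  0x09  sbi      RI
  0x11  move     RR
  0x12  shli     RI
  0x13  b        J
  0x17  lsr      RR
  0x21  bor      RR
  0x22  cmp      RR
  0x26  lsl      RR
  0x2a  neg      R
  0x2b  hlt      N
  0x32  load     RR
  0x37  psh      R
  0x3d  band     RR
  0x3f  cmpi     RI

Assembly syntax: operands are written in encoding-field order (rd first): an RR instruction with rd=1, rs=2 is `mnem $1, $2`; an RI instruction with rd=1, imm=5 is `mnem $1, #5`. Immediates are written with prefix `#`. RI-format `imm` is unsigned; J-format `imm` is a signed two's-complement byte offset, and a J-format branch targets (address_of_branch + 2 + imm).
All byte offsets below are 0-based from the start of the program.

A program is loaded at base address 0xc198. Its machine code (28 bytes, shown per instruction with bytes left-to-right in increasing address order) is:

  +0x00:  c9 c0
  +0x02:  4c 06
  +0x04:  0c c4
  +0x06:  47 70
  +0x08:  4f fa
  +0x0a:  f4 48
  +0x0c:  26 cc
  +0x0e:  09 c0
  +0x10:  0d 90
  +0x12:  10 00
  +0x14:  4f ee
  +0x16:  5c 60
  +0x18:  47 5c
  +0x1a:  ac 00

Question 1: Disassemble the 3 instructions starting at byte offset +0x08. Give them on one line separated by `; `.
b #-6; band $1, $2; sbi $11, #12

off 0x08: read 4f fa as big → 0x4ffa
  top 6b → 0x13 → b [J]
  [9:0] imm=1018 (s10→-6) = #-6
off 0x0a: read f4 48 as big → 0xf448
  top 6b → 0x3d → band [RR]
  [9:6] rd=1 = $1
  [5:2] rs=2 = $2
off 0x0c: read 26 cc as big → 0x26cc
  top 6b → 0x9 → sbi [RI]
  [9:6] rd=11 = $11
  [5:0] imm=12 = #12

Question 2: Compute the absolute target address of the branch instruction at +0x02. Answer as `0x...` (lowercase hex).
0xc1a2

off 0x02: read 4c 06 as big → 0x4c06
  opcode bits[15:10]=0x13: b/J
  [9:0] imm=6 = #6
  target = base 0xc198 + off 0x02 + 2 + imm 6 = 0xc1a2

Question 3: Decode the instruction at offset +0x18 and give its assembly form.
off 0x18: read 47 5c as big → 0x475c
  top 6b → 0x11 → move [RR]
  rd: (w>>6)&0xf=0xd → $13
  rs: (w>>2)&0xf=0x7 → $7

move $13, $7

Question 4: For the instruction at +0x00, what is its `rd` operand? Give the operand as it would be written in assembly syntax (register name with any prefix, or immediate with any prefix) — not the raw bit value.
off 0x00: read c9 c0 as big → 0xc9c0
  opcode bits[15:10]=0x32: load/RR
  [9:6] rd=7 = $7
  [5:2] rs=0 = $0

$7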